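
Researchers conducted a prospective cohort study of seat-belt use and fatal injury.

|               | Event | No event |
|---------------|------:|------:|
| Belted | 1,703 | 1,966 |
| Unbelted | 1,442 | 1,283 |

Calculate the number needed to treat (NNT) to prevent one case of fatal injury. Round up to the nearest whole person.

16

Risk in treated group = 1703/3669 = 0.46416; risk in control = 1442/2725 = 0.52917.
Absolute risk reduction = 0.52917 − 0.46416 = 0.06502
NNT = 1 / ARR = 1 / 0.06502 = 15.381 → round up → 16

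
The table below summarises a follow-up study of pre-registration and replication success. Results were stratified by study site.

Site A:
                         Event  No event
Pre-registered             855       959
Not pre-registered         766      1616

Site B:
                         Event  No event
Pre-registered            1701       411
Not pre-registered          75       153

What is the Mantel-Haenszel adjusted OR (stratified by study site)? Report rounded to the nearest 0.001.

OR_MH = Σ(aᵢdᵢ/nᵢ) / Σ(bᵢcᵢ/nᵢ), where nᵢ is the stratum total.
Stratum 1 (Site A): n = 4196; a·d/n = 855·1616/4196 = 329.2850; b·c/n = 959·766/4196 = 175.0701
Stratum 2 (Site B): n = 2340; a·d/n = 1701·153/2340 = 111.2192; b·c/n = 411·75/2340 = 13.1731
OR_MH = (329.2850 + 111.2192) / (175.0701 + 13.1731) = 440.5043 / 188.2431 = 2.34008

2.340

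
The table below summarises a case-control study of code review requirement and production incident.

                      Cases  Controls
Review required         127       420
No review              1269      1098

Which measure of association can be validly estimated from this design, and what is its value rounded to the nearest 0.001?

Cells: a = 127, b = 420, c = 1269, d = 1098.
This is a case-control study: participants were sampled on outcome status, so risks in the source population cannot be estimated directly — relative risk is not valid here. The odds ratio is the appropriate measure.
OR = (a·d)/(b·c) = (127 × 1098) / (420 × 1269) = 139446 / 532980 = 0.26163

0.262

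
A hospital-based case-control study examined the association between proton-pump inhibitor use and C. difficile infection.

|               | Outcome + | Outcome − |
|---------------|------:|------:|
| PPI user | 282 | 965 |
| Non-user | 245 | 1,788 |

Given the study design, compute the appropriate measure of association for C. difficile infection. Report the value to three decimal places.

Cells: a = 282, b = 965, c = 245, d = 1788.
This is a hospital-based case-control study: participants were sampled on outcome status, so risks in the source population cannot be estimated directly — relative risk is not valid here. The odds ratio is the appropriate measure.
OR = (a·d)/(b·c) = (282 × 1788) / (965 × 245) = 504216 / 236425 = 2.13267

2.133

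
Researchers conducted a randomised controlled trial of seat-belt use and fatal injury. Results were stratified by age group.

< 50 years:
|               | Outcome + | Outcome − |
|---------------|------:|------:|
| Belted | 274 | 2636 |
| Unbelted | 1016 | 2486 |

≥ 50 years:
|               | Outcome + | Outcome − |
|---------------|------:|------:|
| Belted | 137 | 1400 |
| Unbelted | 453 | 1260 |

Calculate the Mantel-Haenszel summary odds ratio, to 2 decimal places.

OR_MH = Σ(aᵢdᵢ/nᵢ) / Σ(bᵢcᵢ/nᵢ), where nᵢ is the stratum total.
Stratum 1 (< 50 years): n = 6412; a·d/n = 274·2486/6412 = 106.2327; b·c/n = 2636·1016/6412 = 417.6818
Stratum 2 (≥ 50 years): n = 3250; a·d/n = 137·1260/3250 = 53.1138; b·c/n = 1400·453/3250 = 195.1385
OR_MH = (106.2327 + 53.1138) / (417.6818 + 195.1385) = 159.3465 / 612.8203 = 0.26002

0.26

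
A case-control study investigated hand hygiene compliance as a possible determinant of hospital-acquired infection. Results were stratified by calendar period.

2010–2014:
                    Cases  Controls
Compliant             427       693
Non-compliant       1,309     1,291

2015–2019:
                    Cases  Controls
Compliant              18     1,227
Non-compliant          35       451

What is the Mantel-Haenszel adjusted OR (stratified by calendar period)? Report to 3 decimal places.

0.569

OR_MH = Σ(aᵢdᵢ/nᵢ) / Σ(bᵢcᵢ/nᵢ), where nᵢ is the stratum total.
Stratum 1 (2010–2014): n = 3720; a·d/n = 427·1291/3720 = 148.1874; b·c/n = 693·1309/3720 = 243.8540
Stratum 2 (2015–2019): n = 1731; a·d/n = 18·451/1731 = 4.6898; b·c/n = 1227·35/1731 = 24.8094
OR_MH = (148.1874 + 4.6898) / (243.8540 + 24.8094) = 152.8771 / 268.6634 = 0.56903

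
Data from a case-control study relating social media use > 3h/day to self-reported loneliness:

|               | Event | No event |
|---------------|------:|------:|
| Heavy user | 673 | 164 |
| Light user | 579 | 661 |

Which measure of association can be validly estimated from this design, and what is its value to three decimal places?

Cells: a = 673, b = 164, c = 579, d = 661.
This is a case-control study: participants were sampled on outcome status, so risks in the source population cannot be estimated directly — relative risk is not valid here. The odds ratio is the appropriate measure.
OR = (a·d)/(b·c) = (673 × 661) / (164 × 579) = 444853 / 94956 = 4.68483

4.685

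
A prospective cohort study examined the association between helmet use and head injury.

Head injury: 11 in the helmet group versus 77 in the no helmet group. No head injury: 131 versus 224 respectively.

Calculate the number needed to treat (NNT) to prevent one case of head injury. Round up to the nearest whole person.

6

Risk in treated group = 11/142 = 0.07746; risk in control = 77/301 = 0.25581.
Absolute risk reduction = 0.25581 − 0.07746 = 0.17835
NNT = 1 / ARR = 1 / 0.17835 = 5.607 → round up → 6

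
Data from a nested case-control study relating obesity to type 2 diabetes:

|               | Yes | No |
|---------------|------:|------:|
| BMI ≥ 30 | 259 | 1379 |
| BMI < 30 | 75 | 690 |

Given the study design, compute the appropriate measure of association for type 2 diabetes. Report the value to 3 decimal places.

1.728

Cells: a = 259, b = 1379, c = 75, d = 690.
This is a nested case-control study: participants were sampled on outcome status, so risks in the source population cannot be estimated directly — relative risk is not valid here. The odds ratio is the appropriate measure.
OR = (a·d)/(b·c) = (259 × 690) / (1379 × 75) = 178710 / 103425 = 1.72792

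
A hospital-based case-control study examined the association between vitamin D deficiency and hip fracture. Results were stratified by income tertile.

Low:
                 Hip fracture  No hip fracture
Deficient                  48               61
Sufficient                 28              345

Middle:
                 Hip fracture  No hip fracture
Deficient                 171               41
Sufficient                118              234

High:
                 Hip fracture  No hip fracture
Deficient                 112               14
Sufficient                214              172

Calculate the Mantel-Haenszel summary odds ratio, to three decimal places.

OR_MH = Σ(aᵢdᵢ/nᵢ) / Σ(bᵢcᵢ/nᵢ), where nᵢ is the stratum total.
Stratum 1 (Low): n = 482; a·d/n = 48·345/482 = 34.3568; b·c/n = 61·28/482 = 3.5436
Stratum 2 (Middle): n = 564; a·d/n = 171·234/564 = 70.9468; b·c/n = 41·118/564 = 8.5780
Stratum 3 (High): n = 512; a·d/n = 112·172/512 = 37.6250; b·c/n = 14·214/512 = 5.8516
OR_MH = (34.3568 + 70.9468 + 37.6250) / (3.5436 + 8.5780 + 5.8516) = 142.9287 / 17.9731 = 7.95235

7.952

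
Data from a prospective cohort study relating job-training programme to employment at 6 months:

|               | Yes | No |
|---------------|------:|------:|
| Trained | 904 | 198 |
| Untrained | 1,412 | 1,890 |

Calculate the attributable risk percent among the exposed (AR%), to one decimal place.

47.9

Cells: a = 904, b = 198, c = 1412, d = 1890.
Risk in exposed = 904/1102 = 0.82033; risk in unexposed = 1412/3302 = 0.42762.
RR = 0.82033/0.42762 = 1.91836
AR% = (RR − 1)/RR × 100 = (1.91836 − 1)/1.91836 × 100 = 47.8720%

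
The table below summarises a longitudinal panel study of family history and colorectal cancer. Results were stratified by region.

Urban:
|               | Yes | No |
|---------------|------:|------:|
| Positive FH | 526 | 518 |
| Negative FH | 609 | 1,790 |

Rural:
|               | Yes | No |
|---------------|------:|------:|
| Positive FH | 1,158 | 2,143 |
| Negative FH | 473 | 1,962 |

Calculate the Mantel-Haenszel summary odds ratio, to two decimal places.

2.50

OR_MH = Σ(aᵢdᵢ/nᵢ) / Σ(bᵢcᵢ/nᵢ), where nᵢ is the stratum total.
Stratum 1 (Urban): n = 3443; a·d/n = 526·1790/3443 = 273.4650; b·c/n = 518·609/3443 = 91.6242
Stratum 2 (Rural): n = 5736; a·d/n = 1158·1962/5736 = 396.0941; b·c/n = 2143·473/5736 = 176.7153
OR_MH = (273.4650 + 396.0941) / (91.6242 + 176.7153) = 669.5591 / 268.3395 = 2.49519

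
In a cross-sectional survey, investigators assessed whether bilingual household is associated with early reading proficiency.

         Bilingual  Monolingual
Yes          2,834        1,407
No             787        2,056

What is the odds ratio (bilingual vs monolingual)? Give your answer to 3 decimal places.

5.262

Reading the table with exposure as columns: a = 2834 (Bilingual, case), b = 787 (Bilingual, non-case), c = 1407 (Monolingual, case), d = 2056.
OR = (a·d)/(b·c) = (2834 × 2056) / (787 × 1407) = 5826704 / 1107309 = 5.26204
The odds of early reading proficiency are about 5.26 times as high in the bilingual group.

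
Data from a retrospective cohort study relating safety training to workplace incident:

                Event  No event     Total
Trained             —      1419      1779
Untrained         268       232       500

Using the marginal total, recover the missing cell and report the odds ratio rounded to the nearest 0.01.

0.22

The missing cell is in the exposed row: 1779 − 1419 = 360.
So a = 360, b = 1419, c = 268, d = 232.
OR = (a·d)/(b·c) = (360 × 232) / (1419 × 268) = 83520 / 380292 = 0.21962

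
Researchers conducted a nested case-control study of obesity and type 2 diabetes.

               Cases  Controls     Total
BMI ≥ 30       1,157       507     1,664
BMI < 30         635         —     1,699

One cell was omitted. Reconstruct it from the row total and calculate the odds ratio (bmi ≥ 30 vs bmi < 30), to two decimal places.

3.82

The missing cell is in the unexposed row: 1699 − 635 = 1064.
So a = 1157, b = 507, c = 635, d = 1064.
OR = (a·d)/(b·c) = (1157 × 1064) / (507 × 635) = 1231048 / 321945 = 3.82378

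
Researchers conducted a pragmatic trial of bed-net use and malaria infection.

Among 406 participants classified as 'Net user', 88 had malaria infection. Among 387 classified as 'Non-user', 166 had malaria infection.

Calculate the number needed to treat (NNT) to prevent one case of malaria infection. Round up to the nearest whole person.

Risk in treated group = 88/406 = 0.21675; risk in control = 166/387 = 0.42894.
Absolute risk reduction = 0.42894 − 0.21675 = 0.21219
NNT = 1 / ARR = 1 / 0.21219 = 4.713 → round up → 5

5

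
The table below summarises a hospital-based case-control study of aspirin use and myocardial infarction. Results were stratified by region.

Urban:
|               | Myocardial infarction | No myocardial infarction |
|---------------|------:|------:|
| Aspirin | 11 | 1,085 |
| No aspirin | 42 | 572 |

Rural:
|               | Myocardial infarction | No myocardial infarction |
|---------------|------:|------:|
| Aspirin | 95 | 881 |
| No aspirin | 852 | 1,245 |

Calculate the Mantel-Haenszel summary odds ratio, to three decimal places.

0.156

OR_MH = Σ(aᵢdᵢ/nᵢ) / Σ(bᵢcᵢ/nᵢ), where nᵢ is the stratum total.
Stratum 1 (Urban): n = 1710; a·d/n = 11·572/1710 = 3.6795; b·c/n = 1085·42/1710 = 26.6491
Stratum 2 (Rural): n = 3073; a·d/n = 95·1245/3073 = 38.4884; b·c/n = 881·852/3073 = 244.2603
OR_MH = (3.6795 + 38.4884) / (26.6491 + 244.2603) = 42.1680 / 270.9095 = 0.15565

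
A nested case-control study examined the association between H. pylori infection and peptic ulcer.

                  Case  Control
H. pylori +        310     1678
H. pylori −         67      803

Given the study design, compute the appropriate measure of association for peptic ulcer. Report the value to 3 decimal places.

Cells: a = 310, b = 1678, c = 67, d = 803.
This is a nested case-control study: participants were sampled on outcome status, so risks in the source population cannot be estimated directly — relative risk is not valid here. The odds ratio is the appropriate measure.
OR = (a·d)/(b·c) = (310 × 803) / (1678 × 67) = 248930 / 112426 = 2.21417

2.214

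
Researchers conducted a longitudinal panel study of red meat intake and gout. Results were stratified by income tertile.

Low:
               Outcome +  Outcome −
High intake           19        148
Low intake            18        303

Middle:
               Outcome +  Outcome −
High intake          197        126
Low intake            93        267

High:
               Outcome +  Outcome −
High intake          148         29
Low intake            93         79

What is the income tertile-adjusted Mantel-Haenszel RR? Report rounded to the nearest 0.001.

RR_MH = Σ(aᵢ·n₀ᵢ/nᵢ) / Σ(cᵢ·n₁ᵢ/nᵢ), with n₁ᵢ = aᵢ+bᵢ (exposed), n₀ᵢ = cᵢ+dᵢ (unexposed), nᵢ = n₁ᵢ+n₀ᵢ.
Stratum 1 (Low): n₁ = 167, n₀ = 321, n = 488; a·n₀/n = 19·321/488 = 12.4980; c·n₁/n = 18·167/488 = 6.1598
Stratum 2 (Middle): n₁ = 323, n₀ = 360, n = 683; a·n₀/n = 197·360/683 = 103.8360; c·n₁/n = 93·323/683 = 43.9810
Stratum 3 (High): n₁ = 177, n₀ = 172, n = 349; a·n₀/n = 148·172/349 = 72.9398; c·n₁/n = 93·177/349 = 47.1662
RR_MH = (12.4980 + 103.8360 + 72.9398) / (6.1598 + 43.9810 + 47.1662) = 189.2738 / 97.3070 = 1.94512

1.945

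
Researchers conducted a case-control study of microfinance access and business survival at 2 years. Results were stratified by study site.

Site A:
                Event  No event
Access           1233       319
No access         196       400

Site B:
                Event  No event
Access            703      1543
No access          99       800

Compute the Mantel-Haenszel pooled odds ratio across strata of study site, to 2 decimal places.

OR_MH = Σ(aᵢdᵢ/nᵢ) / Σ(bᵢcᵢ/nᵢ), where nᵢ is the stratum total.
Stratum 1 (Site A): n = 2148; a·d/n = 1233·400/2148 = 229.6089; b·c/n = 319·196/2148 = 29.1080
Stratum 2 (Site B): n = 3145; a·d/n = 703·800/3145 = 178.8235; b·c/n = 1543·99/3145 = 48.5714
OR_MH = (229.6089 + 178.8235) / (29.1080 + 48.5714) = 408.4325 / 77.6794 = 5.25793

5.26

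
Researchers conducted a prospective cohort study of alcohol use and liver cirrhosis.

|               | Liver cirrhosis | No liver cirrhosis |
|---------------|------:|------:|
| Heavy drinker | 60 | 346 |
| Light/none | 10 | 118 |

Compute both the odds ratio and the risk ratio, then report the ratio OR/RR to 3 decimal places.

1.082

Cells: a = 60, b = 346, c = 10, d = 118.
OR = (60·118)/(346·10) = 7080/3460 = 2.04624
Risk in exposed = 60/406 = 0.14778; risk in unexposed = 10/128 = 0.07812; RR = 1.89163
OR/RR = 2.04624 / 1.89163 = 1.08174
The outcome is not rare, so the OR lies further from 1 than the RR.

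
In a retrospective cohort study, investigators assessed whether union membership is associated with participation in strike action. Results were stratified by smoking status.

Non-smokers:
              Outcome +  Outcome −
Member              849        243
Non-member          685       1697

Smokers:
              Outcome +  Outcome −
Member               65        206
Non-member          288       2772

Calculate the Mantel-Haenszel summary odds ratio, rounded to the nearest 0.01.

OR_MH = Σ(aᵢdᵢ/nᵢ) / Σ(bᵢcᵢ/nᵢ), where nᵢ is the stratum total.
Stratum 1 (Non-smokers): n = 3474; a·d/n = 849·1697/3474 = 414.7245; b·c/n = 243·685/3474 = 47.9145
Stratum 2 (Smokers): n = 3331; a·d/n = 65·2772/3331 = 54.0919; b·c/n = 206·288/3331 = 17.8109
OR_MH = (414.7245 + 54.0919) / (47.9145 + 17.8109) = 468.8164 / 65.7254 = 7.13296

7.13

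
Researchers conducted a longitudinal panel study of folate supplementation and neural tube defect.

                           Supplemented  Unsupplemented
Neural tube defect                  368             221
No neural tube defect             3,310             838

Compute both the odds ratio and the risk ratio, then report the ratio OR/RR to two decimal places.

0.88

Reading the table with exposure as columns: a = 368 (Supplemented, case), b = 3310 (Supplemented, non-case), c = 221 (Unsupplemented, case), d = 838.
OR = (368·838)/(3310·221) = 308384/731510 = 0.42157
Risk in exposed = 368/3678 = 0.10005; risk in unexposed = 221/1059 = 0.20869; RR = 0.47945
OR/RR = 0.42157 / 0.47945 = 0.87929
The outcome is not rare, so the OR lies further from 1 than the RR.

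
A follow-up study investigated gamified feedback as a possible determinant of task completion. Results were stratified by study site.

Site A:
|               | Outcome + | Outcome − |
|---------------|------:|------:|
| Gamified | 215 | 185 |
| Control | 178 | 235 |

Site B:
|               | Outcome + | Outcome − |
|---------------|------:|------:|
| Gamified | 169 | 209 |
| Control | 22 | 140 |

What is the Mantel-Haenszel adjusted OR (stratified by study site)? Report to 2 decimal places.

2.16

OR_MH = Σ(aᵢdᵢ/nᵢ) / Σ(bᵢcᵢ/nᵢ), where nᵢ is the stratum total.
Stratum 1 (Site A): n = 813; a·d/n = 215·235/813 = 62.1464; b·c/n = 185·178/813 = 40.5043
Stratum 2 (Site B): n = 540; a·d/n = 169·140/540 = 43.8148; b·c/n = 209·22/540 = 8.5148
OR_MH = (62.1464 + 43.8148) / (40.5043 + 8.5148) = 105.9612 / 49.0191 = 2.16163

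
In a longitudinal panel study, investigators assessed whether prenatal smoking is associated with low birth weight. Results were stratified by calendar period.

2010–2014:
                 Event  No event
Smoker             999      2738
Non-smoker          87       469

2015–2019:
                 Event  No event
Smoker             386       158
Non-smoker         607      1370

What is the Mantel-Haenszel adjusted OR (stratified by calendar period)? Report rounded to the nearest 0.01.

3.41

OR_MH = Σ(aᵢdᵢ/nᵢ) / Σ(bᵢcᵢ/nᵢ), where nᵢ is the stratum total.
Stratum 1 (2010–2014): n = 4293; a·d/n = 999·469/4293 = 109.1384; b·c/n = 2738·87/4293 = 55.4871
Stratum 2 (2015–2019): n = 2521; a·d/n = 386·1370/2521 = 209.7660; b·c/n = 158·607/2521 = 38.0428
OR_MH = (109.1384 + 209.7660) / (55.4871 + 38.0428) = 318.9043 / 93.5299 = 3.40965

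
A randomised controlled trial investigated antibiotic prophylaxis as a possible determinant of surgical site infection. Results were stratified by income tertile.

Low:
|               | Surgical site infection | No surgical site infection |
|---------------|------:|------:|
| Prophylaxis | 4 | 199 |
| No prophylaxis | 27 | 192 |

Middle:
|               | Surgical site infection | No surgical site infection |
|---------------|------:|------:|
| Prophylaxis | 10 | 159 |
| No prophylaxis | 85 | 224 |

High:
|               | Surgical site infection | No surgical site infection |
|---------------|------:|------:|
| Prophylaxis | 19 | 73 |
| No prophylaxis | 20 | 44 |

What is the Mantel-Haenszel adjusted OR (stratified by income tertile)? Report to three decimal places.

0.236

OR_MH = Σ(aᵢdᵢ/nᵢ) / Σ(bᵢcᵢ/nᵢ), where nᵢ is the stratum total.
Stratum 1 (Low): n = 422; a·d/n = 4·192/422 = 1.8199; b·c/n = 199·27/422 = 12.7322
Stratum 2 (Middle): n = 478; a·d/n = 10·224/478 = 4.6862; b·c/n = 159·85/478 = 28.2741
Stratum 3 (High): n = 156; a·d/n = 19·44/156 = 5.3590; b·c/n = 73·20/156 = 9.3590
OR_MH = (1.8199 + 4.6862 + 5.3590) / (12.7322 + 28.2741 + 9.3590) = 11.8651 / 50.3653 = 0.23558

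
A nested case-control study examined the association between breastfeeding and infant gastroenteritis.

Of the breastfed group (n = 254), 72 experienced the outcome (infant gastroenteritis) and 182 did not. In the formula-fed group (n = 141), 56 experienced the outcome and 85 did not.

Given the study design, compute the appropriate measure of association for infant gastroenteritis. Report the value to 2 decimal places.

From the description: a = 72, b = 182, c = 56, d = 85.
This is a nested case-control study: participants were sampled on outcome status, so risks in the source population cannot be estimated directly — relative risk is not valid here. The odds ratio is the appropriate measure.
OR = (a·d)/(b·c) = (72 × 85) / (182 × 56) = 6120 / 10192 = 0.60047

0.60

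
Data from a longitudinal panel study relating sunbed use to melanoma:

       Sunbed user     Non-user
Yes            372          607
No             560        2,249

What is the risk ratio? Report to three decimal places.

1.878

Reading the table with exposure as columns: a = 372 (Sunbed user, case), b = 560 (Sunbed user, non-case), c = 607 (Non-user, case), d = 2249.
Risk in exposed = 372/932 = 0.39914; risk in unexposed = 607/2856 = 0.21254.
RR = 0.39914 / 0.21254 = 1.87800
The risk among the exposed is 1.88 times that among the unexposed.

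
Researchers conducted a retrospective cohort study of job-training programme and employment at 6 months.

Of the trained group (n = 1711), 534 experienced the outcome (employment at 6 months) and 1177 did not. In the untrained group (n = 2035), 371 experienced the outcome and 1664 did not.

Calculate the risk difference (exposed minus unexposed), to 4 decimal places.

0.1298

From the description: a = 534, b = 1177, c = 371, d = 1664.
Risk in exposed = 534/1711 = 0.312098; risk in unexposed = 371/2035 = 0.182310.
Risk difference = 0.312098 − 0.182310 = 0.129789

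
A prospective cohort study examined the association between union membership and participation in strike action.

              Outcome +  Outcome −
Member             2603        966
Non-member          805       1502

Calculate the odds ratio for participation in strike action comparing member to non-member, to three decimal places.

5.028

Cells: a = 2603, b = 966, c = 805, d = 1502.
OR = (a·d)/(b·c) = (2603 × 1502) / (966 × 805) = 3909706 / 777630 = 5.02772
The odds of participation in strike action are about 5.03 times as high in the member group.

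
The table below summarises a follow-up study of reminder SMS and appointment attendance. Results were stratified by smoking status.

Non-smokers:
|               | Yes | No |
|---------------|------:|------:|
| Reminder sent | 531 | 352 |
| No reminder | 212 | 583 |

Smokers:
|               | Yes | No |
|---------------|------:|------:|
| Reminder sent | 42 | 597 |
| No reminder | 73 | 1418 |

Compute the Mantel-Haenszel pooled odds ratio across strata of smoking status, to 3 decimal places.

3.272

OR_MH = Σ(aᵢdᵢ/nᵢ) / Σ(bᵢcᵢ/nᵢ), where nᵢ is the stratum total.
Stratum 1 (Non-smokers): n = 1678; a·d/n = 531·583/1678 = 184.4893; b·c/n = 352·212/1678 = 44.4720
Stratum 2 (Smokers): n = 2130; a·d/n = 42·1418/2130 = 27.9606; b·c/n = 597·73/2130 = 20.4606
OR_MH = (184.4893 + 27.9606) / (44.4720 + 20.4606) = 212.4498 / 64.9326 = 3.27185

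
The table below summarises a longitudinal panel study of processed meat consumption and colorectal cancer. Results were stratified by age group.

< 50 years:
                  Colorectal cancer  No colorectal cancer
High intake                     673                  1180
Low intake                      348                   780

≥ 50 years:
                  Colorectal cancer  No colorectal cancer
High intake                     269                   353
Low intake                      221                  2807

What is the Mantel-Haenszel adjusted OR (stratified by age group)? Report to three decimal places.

2.407

OR_MH = Σ(aᵢdᵢ/nᵢ) / Σ(bᵢcᵢ/nᵢ), where nᵢ is the stratum total.
Stratum 1 (< 50 years): n = 2981; a·d/n = 673·780/2981 = 176.0953; b·c/n = 1180·348/2981 = 137.7524
Stratum 2 (≥ 50 years): n = 3650; a·d/n = 269·2807/3650 = 206.8721; b·c/n = 353·221/3650 = 21.3734
OR_MH = (176.0953 + 206.8721) / (137.7524 + 21.3734) = 382.9673 / 159.1259 = 2.40669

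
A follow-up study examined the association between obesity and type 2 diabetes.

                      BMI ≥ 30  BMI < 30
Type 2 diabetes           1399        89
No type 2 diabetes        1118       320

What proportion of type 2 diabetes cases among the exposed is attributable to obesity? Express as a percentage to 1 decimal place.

60.8

Reading the table with exposure as columns: a = 1399 (BMI ≥ 30, case), b = 1118 (BMI ≥ 30, non-case), c = 89 (BMI < 30, case), d = 320.
Risk in exposed = 1399/2517 = 0.55582; risk in unexposed = 89/409 = 0.21760.
RR = 0.55582/0.21760 = 2.55428
AR% = (RR − 1)/RR × 100 = (2.55428 − 1)/2.55428 × 100 = 60.8500%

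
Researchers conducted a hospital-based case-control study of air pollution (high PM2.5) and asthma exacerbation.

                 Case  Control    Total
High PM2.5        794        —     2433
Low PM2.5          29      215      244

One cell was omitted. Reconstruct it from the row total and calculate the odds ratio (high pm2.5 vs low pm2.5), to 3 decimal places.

The missing cell is in the exposed row: 2433 − 794 = 1639.
So a = 794, b = 1639, c = 29, d = 215.
OR = (a·d)/(b·c) = (794 × 215) / (1639 × 29) = 170710 / 47531 = 3.59155

3.592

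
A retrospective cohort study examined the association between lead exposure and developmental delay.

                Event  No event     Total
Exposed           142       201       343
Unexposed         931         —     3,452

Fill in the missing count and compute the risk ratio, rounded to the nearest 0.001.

1.535

The missing cell is in the unexposed row: 3452 − 931 = 2521.
So a = 142, b = 201, c = 931, d = 2521.
RR = [a/(a+b)] / [c/(c+d)] = (142/343) / (931/3452) = 0.41399/0.26970 = 1.53502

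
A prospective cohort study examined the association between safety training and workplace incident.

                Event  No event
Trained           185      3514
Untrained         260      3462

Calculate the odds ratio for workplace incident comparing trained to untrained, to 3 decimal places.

0.701

Cells: a = 185, b = 3514, c = 260, d = 3462.
OR = (a·d)/(b·c) = (185 × 3462) / (3514 × 260) = 640470 / 913640 = 0.70101
Exposure is associated with lower odds of workplace incident (OR = 0.70 < 1).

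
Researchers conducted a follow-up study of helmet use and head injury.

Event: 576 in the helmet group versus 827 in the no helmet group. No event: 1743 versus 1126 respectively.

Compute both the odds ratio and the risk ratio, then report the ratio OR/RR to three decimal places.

From the description: a = 576, b = 1743, c = 827, d = 1126.
OR = (576·1126)/(1743·827) = 648576/1441461 = 0.44994
Risk in exposed = 576/2319 = 0.24838; risk in unexposed = 827/1953 = 0.42345; RR = 0.58657
OR/RR = 0.44994 / 0.58657 = 0.76708
The outcome is not rare, so the OR lies further from 1 than the RR.

0.767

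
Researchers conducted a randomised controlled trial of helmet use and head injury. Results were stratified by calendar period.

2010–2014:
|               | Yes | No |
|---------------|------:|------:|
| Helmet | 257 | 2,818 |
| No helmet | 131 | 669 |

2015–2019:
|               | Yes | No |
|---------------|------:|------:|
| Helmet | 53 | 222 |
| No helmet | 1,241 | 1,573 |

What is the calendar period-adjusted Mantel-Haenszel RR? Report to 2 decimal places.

0.47

RR_MH = Σ(aᵢ·n₀ᵢ/nᵢ) / Σ(cᵢ·n₁ᵢ/nᵢ), with n₁ᵢ = aᵢ+bᵢ (exposed), n₀ᵢ = cᵢ+dᵢ (unexposed), nᵢ = n₁ᵢ+n₀ᵢ.
Stratum 1 (2010–2014): n₁ = 3075, n₀ = 800, n = 3875; a·n₀/n = 257·800/3875 = 53.0581; c·n₁/n = 131·3075/3875 = 103.9548
Stratum 2 (2015–2019): n₁ = 275, n₀ = 2814, n = 3089; a·n₀/n = 53·2814/3089 = 48.2816; c·n₁/n = 1241·275/3089 = 110.4807
RR_MH = (53.0581 + 48.2816) / (103.9548 + 110.4807) = 101.3397 / 214.4356 = 0.47259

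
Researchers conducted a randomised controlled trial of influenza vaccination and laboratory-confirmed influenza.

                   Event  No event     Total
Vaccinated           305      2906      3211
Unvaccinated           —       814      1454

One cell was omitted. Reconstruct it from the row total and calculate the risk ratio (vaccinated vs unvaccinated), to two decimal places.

0.22

The missing cell is in the unexposed row: 1454 − 814 = 640.
So a = 305, b = 2906, c = 640, d = 814.
RR = [a/(a+b)] / [c/(c+d)] = (305/3211) / (640/1454) = 0.09499/0.44017 = 0.21580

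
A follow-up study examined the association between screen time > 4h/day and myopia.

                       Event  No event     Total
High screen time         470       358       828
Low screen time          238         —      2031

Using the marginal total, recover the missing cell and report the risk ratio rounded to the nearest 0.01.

4.84

The missing cell is in the unexposed row: 2031 − 238 = 1793.
So a = 470, b = 358, c = 238, d = 1793.
RR = [a/(a+b)] / [c/(c+d)] = (470/828) / (238/2031) = 0.56763/0.11718 = 4.84396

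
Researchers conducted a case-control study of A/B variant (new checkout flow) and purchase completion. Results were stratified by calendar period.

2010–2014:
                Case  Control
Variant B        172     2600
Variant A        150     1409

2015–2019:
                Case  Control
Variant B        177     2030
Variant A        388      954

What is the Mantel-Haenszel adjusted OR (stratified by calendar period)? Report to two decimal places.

OR_MH = Σ(aᵢdᵢ/nᵢ) / Σ(bᵢcᵢ/nᵢ), where nᵢ is the stratum total.
Stratum 1 (2010–2014): n = 4331; a·d/n = 172·1409/4331 = 55.9566; b·c/n = 2600·150/4331 = 90.0485
Stratum 2 (2015–2019): n = 3549; a·d/n = 177·954/3549 = 47.5790; b·c/n = 2030·388/3549 = 221.9329
OR_MH = (55.9566 + 47.5790) / (90.0485 + 221.9329) = 103.5356 / 311.9814 = 0.33186

0.33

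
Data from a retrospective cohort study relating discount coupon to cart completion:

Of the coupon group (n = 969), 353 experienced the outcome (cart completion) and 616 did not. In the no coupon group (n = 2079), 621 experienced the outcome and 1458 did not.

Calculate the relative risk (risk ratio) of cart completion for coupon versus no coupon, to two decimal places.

1.22

From the description: a = 353, b = 616, c = 621, d = 1458.
Risk in exposed = 353/969 = 0.36429; risk in unexposed = 621/2079 = 0.29870.
RR = 0.36429 / 0.29870 = 1.21959
The risk among the exposed is 1.22 times that among the unexposed.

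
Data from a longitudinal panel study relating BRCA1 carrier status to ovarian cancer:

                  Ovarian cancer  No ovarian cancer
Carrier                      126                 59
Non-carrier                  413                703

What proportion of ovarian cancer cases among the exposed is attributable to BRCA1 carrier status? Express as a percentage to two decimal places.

45.66

Cells: a = 126, b = 59, c = 413, d = 703.
Risk in exposed = 126/185 = 0.68108; risk in unexposed = 413/1116 = 0.37007.
RR = 0.68108/0.37007 = 1.84040
AR% = (RR − 1)/RR × 100 = (1.84040 − 1)/1.84040 × 100 = 45.6641%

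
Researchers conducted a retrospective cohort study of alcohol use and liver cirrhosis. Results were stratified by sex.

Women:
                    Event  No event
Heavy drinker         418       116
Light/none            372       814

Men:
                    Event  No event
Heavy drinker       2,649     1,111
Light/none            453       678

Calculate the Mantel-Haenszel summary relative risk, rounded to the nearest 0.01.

RR_MH = Σ(aᵢ·n₀ᵢ/nᵢ) / Σ(cᵢ·n₁ᵢ/nᵢ), with n₁ᵢ = aᵢ+bᵢ (exposed), n₀ᵢ = cᵢ+dᵢ (unexposed), nᵢ = n₁ᵢ+n₀ᵢ.
Stratum 1 (Women): n₁ = 534, n₀ = 1186, n = 1720; a·n₀/n = 418·1186/1720 = 288.2256; c·n₁/n = 372·534/1720 = 115.4930
Stratum 2 (Men): n₁ = 3760, n₀ = 1131, n = 4891; a·n₀/n = 2649·1131/4891 = 612.5576; c·n₁/n = 453·3760/4891 = 348.2478
RR_MH = (288.2256 + 612.5576) / (115.4930 + 348.2478) = 900.7831 / 463.7408 = 1.94243

1.94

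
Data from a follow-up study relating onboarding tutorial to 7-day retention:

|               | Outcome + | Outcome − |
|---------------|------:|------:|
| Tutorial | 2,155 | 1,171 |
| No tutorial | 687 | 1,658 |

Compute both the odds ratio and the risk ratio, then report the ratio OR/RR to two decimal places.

2.01

Cells: a = 2155, b = 1171, c = 687, d = 1658.
OR = (2155·1658)/(1171·687) = 3572990/804477 = 4.44138
Risk in exposed = 2155/3326 = 0.64793; risk in unexposed = 687/2345 = 0.29296; RR = 2.21162
OR/RR = 4.44138 / 2.21162 = 2.00820
The outcome is not rare, so the OR lies further from 1 than the RR.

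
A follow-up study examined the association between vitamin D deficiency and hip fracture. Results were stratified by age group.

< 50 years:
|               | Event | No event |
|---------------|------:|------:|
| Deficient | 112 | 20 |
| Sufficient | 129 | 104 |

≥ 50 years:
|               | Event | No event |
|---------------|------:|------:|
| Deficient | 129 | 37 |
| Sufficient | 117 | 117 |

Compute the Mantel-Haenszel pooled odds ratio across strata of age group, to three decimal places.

3.893

OR_MH = Σ(aᵢdᵢ/nᵢ) / Σ(bᵢcᵢ/nᵢ), where nᵢ is the stratum total.
Stratum 1 (< 50 years): n = 365; a·d/n = 112·104/365 = 31.9123; b·c/n = 20·129/365 = 7.0685
Stratum 2 (≥ 50 years): n = 400; a·d/n = 129·117/400 = 37.7325; b·c/n = 37·117/400 = 10.8225
OR_MH = (31.9123 + 37.7325) / (7.0685 + 10.8225) = 69.6448 / 17.8910 = 3.89273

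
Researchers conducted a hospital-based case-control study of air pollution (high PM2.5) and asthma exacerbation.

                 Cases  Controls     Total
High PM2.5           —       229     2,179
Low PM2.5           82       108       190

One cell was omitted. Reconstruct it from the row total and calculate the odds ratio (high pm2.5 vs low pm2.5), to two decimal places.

The missing cell is in the exposed row: 2179 − 229 = 1950.
So a = 1950, b = 229, c = 82, d = 108.
OR = (a·d)/(b·c) = (1950 × 108) / (229 × 82) = 210600 / 18778 = 11.21525

11.22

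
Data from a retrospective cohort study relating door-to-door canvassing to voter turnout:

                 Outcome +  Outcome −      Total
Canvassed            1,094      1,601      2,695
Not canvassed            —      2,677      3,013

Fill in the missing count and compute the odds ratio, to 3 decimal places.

The missing cell is in the unexposed row: 3013 − 2677 = 336.
So a = 1094, b = 1601, c = 336, d = 2677.
OR = (a·d)/(b·c) = (1094 × 2677) / (1601 × 336) = 2928638 / 537936 = 5.44421

5.444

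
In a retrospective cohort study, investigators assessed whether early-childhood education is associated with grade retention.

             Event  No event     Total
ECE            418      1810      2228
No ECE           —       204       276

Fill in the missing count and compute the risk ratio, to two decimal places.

The missing cell is in the unexposed row: 276 − 204 = 72.
So a = 418, b = 1810, c = 72, d = 204.
RR = [a/(a+b)] / [c/(c+d)] = (418/2228) / (72/276) = 0.18761/0.26087 = 0.71918

0.72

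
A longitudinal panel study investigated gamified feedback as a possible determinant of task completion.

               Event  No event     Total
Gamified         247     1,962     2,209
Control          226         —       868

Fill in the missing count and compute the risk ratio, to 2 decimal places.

0.43

The missing cell is in the unexposed row: 868 − 226 = 642.
So a = 247, b = 1962, c = 226, d = 642.
RR = [a/(a+b)] / [c/(c+d)] = (247/2209) / (226/868) = 0.11182/0.26037 = 0.42945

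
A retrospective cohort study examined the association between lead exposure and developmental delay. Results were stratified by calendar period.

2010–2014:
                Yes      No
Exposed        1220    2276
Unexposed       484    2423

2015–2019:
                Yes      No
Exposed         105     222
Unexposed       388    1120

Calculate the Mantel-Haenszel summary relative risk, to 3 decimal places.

RR_MH = Σ(aᵢ·n₀ᵢ/nᵢ) / Σ(cᵢ·n₁ᵢ/nᵢ), with n₁ᵢ = aᵢ+bᵢ (exposed), n₀ᵢ = cᵢ+dᵢ (unexposed), nᵢ = n₁ᵢ+n₀ᵢ.
Stratum 1 (2010–2014): n₁ = 3496, n₀ = 2907, n = 6403; a·n₀/n = 1220·2907/6403 = 553.8872; c·n₁/n = 484·3496/6403 = 264.2611
Stratum 2 (2015–2019): n₁ = 327, n₀ = 1508, n = 1835; a·n₀/n = 105·1508/1835 = 86.2888; c·n₁/n = 388·327/1835 = 69.1422
RR_MH = (553.8872 + 86.2888) / (264.2611 + 69.1422) = 640.1761 / 333.4034 = 1.92012

1.920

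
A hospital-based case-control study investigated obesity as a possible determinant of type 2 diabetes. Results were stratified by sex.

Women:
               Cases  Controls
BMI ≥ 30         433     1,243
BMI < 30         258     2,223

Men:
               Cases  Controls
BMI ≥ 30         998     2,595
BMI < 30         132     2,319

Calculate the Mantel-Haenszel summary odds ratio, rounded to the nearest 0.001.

4.592

OR_MH = Σ(aᵢdᵢ/nᵢ) / Σ(bᵢcᵢ/nᵢ), where nᵢ is the stratum total.
Stratum 1 (Women): n = 4157; a·d/n = 433·2223/4157 = 231.5514; b·c/n = 1243·258/4157 = 77.1455
Stratum 2 (Men): n = 6044; a·d/n = 998·2319/6044 = 382.9189; b·c/n = 2595·132/6044 = 56.6744
OR_MH = (231.5514 + 382.9189) / (77.1455 + 56.6744) = 614.4703 / 133.8199 = 4.59177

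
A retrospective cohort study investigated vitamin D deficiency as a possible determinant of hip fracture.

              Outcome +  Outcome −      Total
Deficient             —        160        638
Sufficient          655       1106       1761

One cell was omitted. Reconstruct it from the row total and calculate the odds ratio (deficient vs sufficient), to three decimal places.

The missing cell is in the exposed row: 638 − 160 = 478.
So a = 478, b = 160, c = 655, d = 1106.
OR = (a·d)/(b·c) = (478 × 1106) / (160 × 655) = 528668 / 104800 = 5.04454

5.045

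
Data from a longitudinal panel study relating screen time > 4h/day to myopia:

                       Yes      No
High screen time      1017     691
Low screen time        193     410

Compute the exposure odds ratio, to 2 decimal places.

3.13

Cells: a = 1017, b = 691, c = 193, d = 410.
OR = (a·d)/(b·c) = (1017 × 410) / (691 × 193) = 416970 / 133363 = 3.12658
The odds of myopia are about 3.13 times as high in the high screen time group.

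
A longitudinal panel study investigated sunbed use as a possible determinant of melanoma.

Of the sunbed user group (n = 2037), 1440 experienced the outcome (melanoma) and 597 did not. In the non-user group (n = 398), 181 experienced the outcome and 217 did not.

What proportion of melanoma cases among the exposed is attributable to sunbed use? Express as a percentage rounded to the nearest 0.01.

35.67

From the description: a = 1440, b = 597, c = 181, d = 217.
Risk in exposed = 1440/2037 = 0.70692; risk in unexposed = 181/398 = 0.45477.
RR = 0.70692/0.45477 = 1.55445
AR% = (RR − 1)/RR × 100 = (1.55445 − 1)/1.55445 × 100 = 35.6684%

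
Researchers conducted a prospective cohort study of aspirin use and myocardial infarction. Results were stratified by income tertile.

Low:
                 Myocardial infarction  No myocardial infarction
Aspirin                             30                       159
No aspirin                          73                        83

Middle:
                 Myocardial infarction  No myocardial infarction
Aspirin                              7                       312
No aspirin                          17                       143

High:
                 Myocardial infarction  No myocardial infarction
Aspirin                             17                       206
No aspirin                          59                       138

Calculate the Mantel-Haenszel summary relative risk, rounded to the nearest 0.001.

RR_MH = Σ(aᵢ·n₀ᵢ/nᵢ) / Σ(cᵢ·n₁ᵢ/nᵢ), with n₁ᵢ = aᵢ+bᵢ (exposed), n₀ᵢ = cᵢ+dᵢ (unexposed), nᵢ = n₁ᵢ+n₀ᵢ.
Stratum 1 (Low): n₁ = 189, n₀ = 156, n = 345; a·n₀/n = 30·156/345 = 13.5652; c·n₁/n = 73·189/345 = 39.9913
Stratum 2 (Middle): n₁ = 319, n₀ = 160, n = 479; a·n₀/n = 7·160/479 = 2.3382; c·n₁/n = 17·319/479 = 11.3215
Stratum 3 (High): n₁ = 223, n₀ = 197, n = 420; a·n₀/n = 17·197/420 = 7.9738; c·n₁/n = 59·223/420 = 31.3262
RR_MH = (13.5652 + 2.3382 + 7.9738) / (39.9913 + 11.3215 + 31.3262) = 23.8772 / 82.6390 = 0.28893

0.289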